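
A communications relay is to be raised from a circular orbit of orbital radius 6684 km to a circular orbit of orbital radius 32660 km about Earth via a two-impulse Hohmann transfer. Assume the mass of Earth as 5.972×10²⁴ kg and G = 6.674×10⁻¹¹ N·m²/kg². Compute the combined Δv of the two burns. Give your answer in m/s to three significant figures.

Δv_total ≈ 3680 m/s

μ = GM = 6.674×10⁻¹¹ × 5.972×10²⁴ = 3.986×10¹⁴ m³/s².
r₁ = 6684 km = 6.684×10⁶ m.
r₂ = 32660 km = 3.266×10⁷ m.
Transfer ellipse a_t = (r₁ + r₂)/2 = 1.967×10⁷ m.
At r₁: circular v_c1 = √(μ/r₁) = 7722 m/s; transfer-perigee v_p = √[μ(2/r₁ − 1/a_t)] = 9950 m/s.
Δv₁ = v_p − v_c1 = 2228 m/s.
At r₂: circular v_c2 = √(μ/r₂) = 3493 m/s; transfer-apogee v_a = √[μ(2/r₂ − 1/a_t)] = 2036 m/s.
Δv₂ = v_c2 − v_a = 1457 m/s.
Total Δv = Δv₁ + Δv₂ = 3685 m/s.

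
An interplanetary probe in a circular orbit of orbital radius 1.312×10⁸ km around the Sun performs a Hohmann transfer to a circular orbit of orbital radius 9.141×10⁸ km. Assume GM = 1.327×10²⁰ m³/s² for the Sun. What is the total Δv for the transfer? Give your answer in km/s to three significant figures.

r₁ = 1.312×10⁸ km = 1.312×10¹¹ m.
r₂ = 9.141×10⁸ km = 9.141×10¹¹ m.
Transfer ellipse a_t = (r₁ + r₂)/2 = 5.226×10¹¹ m.
At r₁: circular v_c1 = √(μ/r₁) = 31800 m/s; transfer-perihelion v_p = √[μ(2/r₁ − 1/a_t)] = 42060 m/s.
Δv₁ = v_p − v_c1 = 10260 m/s.
At r₂: circular v_c2 = √(μ/r₂) = 12050 m/s; transfer-aphelion v_a = √[μ(2/r₂ − 1/a_t)] = 6037 m/s.
Δv₂ = v_c2 − v_a = 6012 m/s.
Total Δv = Δv₁ + Δv₂ = 16270 m/s = 16.27 km/s.

Δv_total ≈ 16.3 km/s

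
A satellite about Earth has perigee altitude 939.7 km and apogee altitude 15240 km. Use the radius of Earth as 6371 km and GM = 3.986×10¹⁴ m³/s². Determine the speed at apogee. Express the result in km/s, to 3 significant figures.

r_p = 6371 + 939.7 = 7310.7 km = 7.3107×10⁶ m.
r_a = 6371 + 15240 = 21611 km = 2.1611×10⁷ m.
Semi-major axis a = (r_p + r_a)/2 = 14461 km = 1.446×10⁷ m.
Vis-viva: v² = μ(2/r − 1/a) = 3.986×10¹⁴ × (9.255×10⁻⁸ − 6.915×10⁻⁸) = 9.325×10⁶ m²/s².
v = 3054 m/s = 3.054 km/s.

v ≈ 3.05 km/s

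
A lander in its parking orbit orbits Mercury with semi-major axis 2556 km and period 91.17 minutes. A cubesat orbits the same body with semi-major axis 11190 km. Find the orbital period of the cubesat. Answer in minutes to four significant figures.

Kepler's third law: T² ∝ a³, so T₂ = T₁ (a₂/a₁)^(3/2).
a₂/a₁ = 4.378, (a₂/a₁)^(3/2) = 9.160.
T₂ = 91.17 × 9.160 = 835.1 minutes.

T₂ ≈ 835.1 minutes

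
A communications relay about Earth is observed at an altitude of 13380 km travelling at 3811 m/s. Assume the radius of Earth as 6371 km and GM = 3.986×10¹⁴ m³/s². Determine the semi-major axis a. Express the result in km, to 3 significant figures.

r = 6371 + 13380 = 19751 km = 1.975×10⁷ m.
Specific orbital energy ε = v²/2 − μ/r = (3811)²/2 − 3.986×10¹⁴/1.975×10⁷ = -1.292×10⁷ J/kg.
Since ε = −μ/(2a), a = −μ/(2ε) = 1.543×10⁷ m = 15426 km.

a ≈ 15400 km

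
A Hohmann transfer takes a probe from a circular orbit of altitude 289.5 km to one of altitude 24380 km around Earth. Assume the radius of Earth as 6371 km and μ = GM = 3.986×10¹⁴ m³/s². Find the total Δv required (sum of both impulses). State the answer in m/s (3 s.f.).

Δv_total ≈ 3630 m/s

r₁ = 6371 + 289.5 = 6660.5 km = 6.6605×10⁶ m.
r₂ = 6371 + 24380 = 30751 km = 3.0751×10⁷ m.
Transfer ellipse a_t = (r₁ + r₂)/2 = 1.871×10⁷ m.
At r₁: circular v_c1 = √(μ/r₁) = 7736 m/s; transfer-perigee v_p = √[μ(2/r₁ − 1/a_t)] = 9919 m/s.
Δv₁ = v_p − v_c1 = 2183 m/s.
At r₂: circular v_c2 = √(μ/r₂) = 3600 m/s; transfer-apogee v_a = √[μ(2/r₂ − 1/a_t)] = 2148 m/s.
Δv₂ = v_c2 − v_a = 1452 m/s.
Total Δv = Δv₁ + Δv₂ = 3635 m/s.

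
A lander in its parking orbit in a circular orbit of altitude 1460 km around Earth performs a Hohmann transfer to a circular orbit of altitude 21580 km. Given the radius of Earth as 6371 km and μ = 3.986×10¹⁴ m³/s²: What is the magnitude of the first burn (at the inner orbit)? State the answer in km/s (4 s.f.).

Δv ≈ 1.783 km/s

r₁ = 6371 + 1460 = 7831.0 km = 7.8310×10⁶ m.
r₂ = 6371 + 21580 = 27951 km = 2.7951×10⁷ m.
Transfer ellipse a_t = (r₁ + r₂)/2 = 1.789×10⁷ m.
At r₁: circular v_c1 = √(μ/r₁) = 7134 m/s; transfer-perigee v_p = √[μ(2/r₁ − 1/a_t)] = 8917 m/s.
Δv₁ = v_p − v_c1 = 1783 m/s.
= 1.783 km/s.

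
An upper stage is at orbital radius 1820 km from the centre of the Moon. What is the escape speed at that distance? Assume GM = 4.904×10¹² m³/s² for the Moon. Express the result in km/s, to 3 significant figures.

r = 1820 km = 1.820×10⁶ m.
Escape speed v_esc = √(2μ/r) = √(2 × 4.904×10¹² / 1.820×10⁶) = √(5.389×10⁶) = 2321 m/s.
= 2.321 km/s.

v_esc ≈ 2.32 km/s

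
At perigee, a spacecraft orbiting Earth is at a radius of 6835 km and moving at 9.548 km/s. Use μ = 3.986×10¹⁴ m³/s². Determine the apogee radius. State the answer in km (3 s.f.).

apogee radius ≈ 24500 km

r_p = 6.835×10⁶ m.
Specific energy ε = v²/2 − μ/r = -1.274×10⁷ J/kg, so a = −μ/(2ε) = 1.565×10⁷ m.
The apsides satisfy r_p + r_a = 2a, so the apogee radius is 2a − r_p = 2.446×10⁷ m = 24464 km.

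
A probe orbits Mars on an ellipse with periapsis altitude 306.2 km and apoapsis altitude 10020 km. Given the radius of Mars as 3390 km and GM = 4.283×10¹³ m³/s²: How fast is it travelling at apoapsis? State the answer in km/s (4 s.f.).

r_p = 3390 + 306.2 = 3696.2 km = 3.6962×10⁶ m.
r_a = 3390 + 10020 = 13410 km = 1.3410×10⁷ m.
Semi-major axis a = (r_p + r_a)/2 = 8553.1 km = 8.553×10⁶ m.
Vis-viva: v² = μ(2/r − 1/a) = 4.283×10¹³ × (1.491×10⁻⁷ − 1.169×10⁻⁷) = 1.380×10⁶ m²/s².
v = 1175 m/s = 1.175 km/s.

v ≈ 1.175 km/s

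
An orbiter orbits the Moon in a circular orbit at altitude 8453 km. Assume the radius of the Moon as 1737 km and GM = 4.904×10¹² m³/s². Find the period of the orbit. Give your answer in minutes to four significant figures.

r = 1737 + 8453 = 10190 km = 1.0190×10⁷ m.
Kepler's third law: T = 2π√(r³/μ) = 2π√((1.019×10⁷)³ / 4.904×10¹²).
r³/μ = 2.158×10⁸ s², so T = 2π × 1.469×10⁴ = 9.229×10⁴ s.
Converting: 9.229×10⁴ s ÷ 60.00 = 1538 minutes.

T ≈ 1538 minutes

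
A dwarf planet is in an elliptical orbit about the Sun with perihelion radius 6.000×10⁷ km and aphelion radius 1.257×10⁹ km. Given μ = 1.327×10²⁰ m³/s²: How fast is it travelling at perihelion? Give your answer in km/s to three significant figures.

Semi-major axis a = (r_p + r_a)/2 = 6.5850×10⁸ km = 6.585×10¹¹ m.
Vis-viva: v² = μ(2/r − 1/a) = 1.327×10²⁰ × (3.333×10⁻¹¹ − 1.519×10⁻¹²) = 4.222×10⁹ m²/s².
v = 64980 m/s = 64.98 km/s.

v ≈ 65.0 km/s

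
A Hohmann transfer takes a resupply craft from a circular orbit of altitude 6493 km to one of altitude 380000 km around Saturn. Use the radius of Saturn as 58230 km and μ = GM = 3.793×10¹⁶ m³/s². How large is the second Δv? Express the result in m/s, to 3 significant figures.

r₁ = 58230 + 6493 = 64723 km = 6.4723×10⁷ m.
r₂ = 58230 + 380000 = 438230 km = 4.3823×10⁸ m.
Transfer ellipse a_t = (r₁ + r₂)/2 = 2.515×10⁸ m.
At r₁: circular v_c1 = √(μ/r₁) = 24210 m/s; transfer-perikrone v_p = √[μ(2/r₁ − 1/a_t)] = 31960 m/s.
At r₂: circular v_c2 = √(μ/r₂) = 9303 m/s; transfer-apokrone v_a = √[μ(2/r₂ − 1/a_t)] = 4720 m/s.
Δv₂ = v_c2 − v_a = 4584 m/s.

Δv ≈ 4580 m/s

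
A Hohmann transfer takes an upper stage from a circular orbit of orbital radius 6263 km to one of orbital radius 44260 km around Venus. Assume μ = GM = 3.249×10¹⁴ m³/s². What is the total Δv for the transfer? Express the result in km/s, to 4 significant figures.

Δv_total ≈ 3.691 km/s

r₁ = 6263 km = 6.263×10⁶ m.
r₂ = 44260 km = 4.426×10⁷ m.
Transfer ellipse a_t = (r₁ + r₂)/2 = 2.526×10⁷ m.
At r₁: circular v_c1 = √(μ/r₁) = 7203 m/s; transfer-periapsis v_p = √[μ(2/r₁ − 1/a_t)] = 9534 m/s.
Δv₁ = v_p − v_c1 = 2331 m/s.
At r₂: circular v_c2 = √(μ/r₂) = 2709 m/s; transfer-apoapsis v_a = √[μ(2/r₂ − 1/a_t)] = 1349 m/s.
Δv₂ = v_c2 − v_a = 1360 m/s.
Total Δv = Δv₁ + Δv₂ = 3691 m/s = 3.691 km/s.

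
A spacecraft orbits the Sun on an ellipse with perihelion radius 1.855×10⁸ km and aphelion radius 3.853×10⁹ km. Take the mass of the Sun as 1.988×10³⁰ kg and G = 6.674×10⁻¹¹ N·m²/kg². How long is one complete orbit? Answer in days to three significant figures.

μ = GM = 6.674×10⁻¹¹ × 1.988×10³⁰ = 1.327×10²⁰ m³/s².
Semi-major axis a = (r_p + r_a)/2 = (1.8550×10⁸ + 3.8530×10⁹)/2 = 2.0192×10⁹ km = 2.019×10¹² m.
By Kepler's third law T = 2π√(a³/μ) = 2π × 2.491×10⁸ = 1.565×10⁹ s.
= 18120 days.

T ≈ 18100 days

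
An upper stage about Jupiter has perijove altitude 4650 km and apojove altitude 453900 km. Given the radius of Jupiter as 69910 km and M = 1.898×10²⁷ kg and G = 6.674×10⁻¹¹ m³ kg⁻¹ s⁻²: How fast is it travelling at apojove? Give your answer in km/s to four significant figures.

μ = GM = 6.674×10⁻¹¹ × 1.898×10²⁷ = 1.267×10¹⁷ m³/s².
r_p = 69910 + 4650 = 74560 km = 7.4560×10⁷ m.
r_a = 69910 + 453900 = 523810 km = 5.2381×10⁸ m.
Semi-major axis a = (r_p + r_a)/2 = 2.9918×10⁵ km = 2.992×10⁸ m.
Vis-viva: v² = μ(2/r − 1/a) = 1.267×10¹⁷ × (3.818×10⁻⁹ − 3.342×10⁻⁹) = 6.027×10⁷ m²/s².
v = 7763 m/s = 7.763 km/s.

v ≈ 7.763 km/s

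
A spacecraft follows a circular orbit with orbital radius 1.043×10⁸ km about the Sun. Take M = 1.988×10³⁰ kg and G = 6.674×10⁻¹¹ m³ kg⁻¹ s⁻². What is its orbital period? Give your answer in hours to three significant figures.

T ≈ 5100 hours

μ = GM = 6.674×10⁻¹¹ × 1.988×10³⁰ = 1.327×10²⁰ m³/s².
r = 1.043×10⁸ km = 1.043×10¹¹ m.
Kepler's third law: T = 2π√(r³/μ) = 2π√((1.043×10¹¹)³ / 1.327×10²⁰).
r³/μ = 8.552×10¹² s², so T = 2π × 2.924×10⁶ = 1.837×10⁷ s.
Converting: 1.837×10⁷ s ÷ 3600 = 5104 hours.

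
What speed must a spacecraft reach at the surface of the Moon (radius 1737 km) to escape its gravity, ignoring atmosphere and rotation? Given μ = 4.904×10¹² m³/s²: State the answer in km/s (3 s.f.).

r = R = 1.737×10⁶ m.
Escape speed v_esc = √(2μ/r) = √(2 × 4.904×10¹² / 1.737×10⁶) = √(5.647×10⁶) = 2376 m/s.
= 2.376 km/s.

v_esc ≈ 2.38 km/s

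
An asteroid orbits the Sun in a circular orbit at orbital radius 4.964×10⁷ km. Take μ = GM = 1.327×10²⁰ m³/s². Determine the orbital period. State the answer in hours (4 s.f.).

r = 4.964×10⁷ km = 4.964×10¹⁰ m.
Kepler's third law: T = 2π√(r³/μ) = 2π√((4.964×10¹⁰)³ / 1.327×10²⁰).
r³/μ = 9.218×10¹¹ s², so T = 2π × 9.601×10⁵ = 6.032×10⁶ s.
Converting: 6.032×10⁶ s ÷ 3600 = 1676 hours.

T ≈ 1676 hours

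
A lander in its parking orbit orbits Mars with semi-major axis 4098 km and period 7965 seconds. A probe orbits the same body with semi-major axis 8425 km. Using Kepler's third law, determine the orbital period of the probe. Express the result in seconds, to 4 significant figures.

Kepler's third law: T² ∝ a³, so T₂ = T₁ (a₂/a₁)^(3/2).
a₂/a₁ = 2.056, (a₂/a₁)^(3/2) = 2.948.
T₂ = 7965 × 2.948 = 23480 seconds.

T₂ ≈ 23480 seconds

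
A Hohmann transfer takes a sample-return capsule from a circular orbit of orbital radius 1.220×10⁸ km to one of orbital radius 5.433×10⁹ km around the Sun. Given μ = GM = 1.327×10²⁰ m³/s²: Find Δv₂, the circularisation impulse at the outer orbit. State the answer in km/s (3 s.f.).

r₁ = 1.220×10⁸ km = 1.220×10¹¹ m.
r₂ = 5.433×10⁹ km = 5.433×10¹² m.
Transfer ellipse a_t = (r₁ + r₂)/2 = 2.778×10¹² m.
At r₁: circular v_c1 = √(μ/r₁) = 32980 m/s; transfer-perihelion v_p = √[μ(2/r₁ − 1/a_t)] = 46130 m/s.
At r₂: circular v_c2 = √(μ/r₂) = 4942 m/s; transfer-aphelion v_a = √[μ(2/r₂ − 1/a_t)] = 1036 m/s.
Δv₂ = v_c2 − v_a = 3906 m/s.
= 3.906 km/s.

Δv ≈ 3.91 km/s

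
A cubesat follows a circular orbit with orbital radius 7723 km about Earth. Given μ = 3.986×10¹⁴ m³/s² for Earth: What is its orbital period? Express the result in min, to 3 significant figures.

T ≈ 113 min

r = 7723 km = 7.723×10⁶ m.
Kepler's third law: T = 2π√(r³/μ) = 2π√((7.723×10⁶)³ / 3.986×10¹⁴).
r³/μ = 1.156×10⁶ s², so T = 2π × 1.075×10³ = 6.754×10³ s.
Converting: 6.754×10³ s ÷ 60.00 = 112.6 min.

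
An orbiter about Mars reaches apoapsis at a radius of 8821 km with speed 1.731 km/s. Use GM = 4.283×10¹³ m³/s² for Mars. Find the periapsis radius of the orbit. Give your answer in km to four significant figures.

periapsis radius ≈ 3936 km

r_a = 8.821×10⁶ m.
Specific energy ε = v²/2 − μ/r = -3.357×10⁶ J/kg, so a = −μ/(2ε) = 6.379×10⁶ m.
The apsides satisfy r_p + r_a = 2a, so the periapsis radius is 2a − r_a = 3.936×10⁶ m = 3936.4 km.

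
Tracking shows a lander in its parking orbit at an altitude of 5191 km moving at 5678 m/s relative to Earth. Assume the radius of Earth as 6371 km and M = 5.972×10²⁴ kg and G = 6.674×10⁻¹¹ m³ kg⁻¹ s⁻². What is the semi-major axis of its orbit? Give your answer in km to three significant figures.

μ = GM = 6.674×10⁻¹¹ × 5.972×10²⁴ = 3.986×10¹⁴ m³/s².
r = 6371 + 5191 = 11562 km = 1.156×10⁷ m.
Vis-viva rearranged: 1/a = 2/r − v²/μ = 1.730×10⁻⁷ − 8.089×10⁻⁸ = 9.209×10⁻⁸ m⁻¹.
a = 1.086×10⁷ m = 10859 km.

a ≈ 10900 km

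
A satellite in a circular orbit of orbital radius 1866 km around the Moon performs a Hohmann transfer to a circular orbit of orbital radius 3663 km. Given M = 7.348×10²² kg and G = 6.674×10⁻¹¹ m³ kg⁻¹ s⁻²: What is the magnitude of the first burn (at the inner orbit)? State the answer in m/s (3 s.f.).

μ = GM = 6.674×10⁻¹¹ × 7.348×10²² = 4.904×10¹² m³/s².
r₁ = 1866 km = 1.866×10⁶ m.
r₂ = 3663 km = 3.663×10⁶ m.
Transfer ellipse a_t = (r₁ + r₂)/2 = 2.764×10⁶ m.
At r₁: circular v_c1 = √(μ/r₁) = 1621 m/s; transfer-perilune v_p = √[μ(2/r₁ − 1/a_t)] = 1866 m/s.
Δv₁ = v_p − v_c1 = 244.9 m/s.

Δv ≈ 245 m/s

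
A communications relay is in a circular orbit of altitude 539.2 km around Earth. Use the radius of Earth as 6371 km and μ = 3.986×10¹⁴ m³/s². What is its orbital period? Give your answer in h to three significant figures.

T ≈ 1.59 h

r = 6371 + 539.2 = 6910.2 km = 6.9102×10⁶ m.
Kepler's third law: T = 2π√(r³/μ) = 2π√((6.910×10⁶)³ / 3.986×10¹⁴).
r³/μ = 8.278×10⁵ s², so T = 2π × 9.098×10² = 5.717×10³ s.
Converting: 5.717×10³ s ÷ 3600 = 1.588 h.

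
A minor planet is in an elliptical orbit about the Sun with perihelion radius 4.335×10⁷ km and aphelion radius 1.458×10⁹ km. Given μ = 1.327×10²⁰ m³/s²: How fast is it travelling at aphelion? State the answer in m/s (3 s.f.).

v ≈ 2290 m/s

Semi-major axis a = (r_p + r_a)/2 = 7.5068×10⁸ km = 7.507×10¹¹ m.
Vis-viva: v² = μ(2/r − 1/a) = 1.327×10²⁰ × (1.372×10⁻¹² − 1.332×10⁻¹²) = 5.256×10⁶ m²/s².
v = 2293 m/s.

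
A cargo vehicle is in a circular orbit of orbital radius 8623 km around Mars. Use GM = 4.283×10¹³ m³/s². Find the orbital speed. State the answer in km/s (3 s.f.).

v ≈ 2.23 km/s

r = 8623 km = 8.623×10⁶ m.
For a circular orbit v = √(μ/r) = √(4.283×10¹³ / 8.623×10⁶) = √(4.967×10⁶) = 2229 m/s.
That is 2.229 km/s.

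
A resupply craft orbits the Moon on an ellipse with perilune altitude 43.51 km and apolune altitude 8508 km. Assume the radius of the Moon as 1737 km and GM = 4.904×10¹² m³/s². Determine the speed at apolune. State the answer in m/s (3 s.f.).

v ≈ 376 m/s

r_p = 1737 + 43.51 = 1780.5 km = 1.7805×10⁶ m.
r_a = 1737 + 8508 = 10245 km = 1.0245×10⁷ m.
Semi-major axis a = (r_p + r_a)/2 = 6012.8 km = 6.013×10⁶ m.
Vis-viva: v² = μ(2/r − 1/a) = 4.904×10¹² × (1.952×10⁻⁷ − 1.663×10⁻⁷) = 1.417×10⁵ m²/s².
v = 376.5 m/s.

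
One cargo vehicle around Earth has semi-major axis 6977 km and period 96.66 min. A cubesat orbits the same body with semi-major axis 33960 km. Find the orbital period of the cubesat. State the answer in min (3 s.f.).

T₂ ≈ 1040 min

Kepler's third law: T² ∝ a³, so T₂ = T₁ (a₂/a₁)^(3/2).
a₂/a₁ = 4.867, (a₂/a₁)^(3/2) = 10.74.
T₂ = 96.66 × 10.74 = 1038 min.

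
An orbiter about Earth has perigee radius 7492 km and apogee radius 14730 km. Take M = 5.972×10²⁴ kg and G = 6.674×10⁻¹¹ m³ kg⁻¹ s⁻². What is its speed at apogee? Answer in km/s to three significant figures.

v ≈ 4.27 km/s

μ = GM = 6.674×10⁻¹¹ × 5.972×10²⁴ = 3.986×10¹⁴ m³/s².
Semi-major axis a = (r_p + r_a)/2 = 11111 km = 1.111×10⁷ m.
Vis-viva: v² = μ(2/r − 1/a) = 3.986×10¹⁴ × (1.358×10⁻⁷ − 9.000×10⁻⁸) = 1.825×10⁷ m²/s².
v = 4271 m/s = 4.271 km/s.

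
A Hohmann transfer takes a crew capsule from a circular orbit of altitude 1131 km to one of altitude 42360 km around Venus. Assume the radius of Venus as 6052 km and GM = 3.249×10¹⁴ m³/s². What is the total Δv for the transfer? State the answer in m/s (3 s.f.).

Δv_total ≈ 3420 m/s

r₁ = 6052 + 1131 = 7183.0 km = 7.1830×10⁶ m.
r₂ = 6052 + 42360 = 48412 km = 4.8412×10⁷ m.
Transfer ellipse a_t = (r₁ + r₂)/2 = 2.780×10⁷ m.
At r₁: circular v_c1 = √(μ/r₁) = 6725 m/s; transfer-periapsis v_p = √[μ(2/r₁ − 1/a_t)] = 8876 m/s.
Δv₁ = v_p − v_c1 = 2150 m/s.
At r₂: circular v_c2 = √(μ/r₂) = 2591 m/s; transfer-apoapsis v_a = √[μ(2/r₂ − 1/a_t)] = 1317 m/s.
Δv₂ = v_c2 − v_a = 1274 m/s.
Total Δv = Δv₁ + Δv₂ = 3424 m/s.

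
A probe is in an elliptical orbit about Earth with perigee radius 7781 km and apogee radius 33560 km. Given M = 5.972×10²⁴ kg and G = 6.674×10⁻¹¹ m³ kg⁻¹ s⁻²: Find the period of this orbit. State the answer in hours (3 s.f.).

T ≈ 8.22 hours

μ = GM = 6.674×10⁻¹¹ × 5.972×10²⁴ = 3.986×10¹⁴ m³/s².
Semi-major axis a = (r_p + r_a)/2 = (7781.0 + 33560)/2 = 20670 km = 2.067×10⁷ m.
By Kepler's third law T = 2π√(a³/μ) = 2π × 4.707×10³ = 2.958×10⁴ s.
= 8.216 hours.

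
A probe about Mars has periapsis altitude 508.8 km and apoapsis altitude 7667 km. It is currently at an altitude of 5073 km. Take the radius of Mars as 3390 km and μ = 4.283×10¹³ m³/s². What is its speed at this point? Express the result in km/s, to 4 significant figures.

v ≈ 2.096 km/s

r_p = 3390 + 508.8 = 3898.8 km = 3.8988×10⁶ m.
r_a = 3390 + 7667 = 11057 km = 1.1057×10⁷ m.
r = 3390 + 5073 = 8463.0 km = 8.463×10⁶ m.
Semi-major axis a = (r_p + r_a)/2 = 7477.9 km = 7.478×10⁶ m.
Vis-viva: v² = μ(2/r − 1/a) = 4.283×10¹³ × (2.363×10⁻⁷ − 1.337×10⁻⁷) = 4.394×10⁶ m²/s².
v = 2096 m/s = 2.096 km/s.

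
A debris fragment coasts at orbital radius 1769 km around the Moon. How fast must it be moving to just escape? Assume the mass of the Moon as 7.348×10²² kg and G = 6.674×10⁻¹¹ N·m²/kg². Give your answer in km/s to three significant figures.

μ = GM = 6.674×10⁻¹¹ × 7.348×10²² = 4.904×10¹² m³/s².
r = 1769 km = 1.769×10⁶ m.
Escape speed v_esc = √(2μ/r) = √(2 × 4.904×10¹² / 1.769×10⁶) = √(5.544×10⁶) = 2355 m/s.
= 2.355 km/s.

v_esc ≈ 2.35 km/s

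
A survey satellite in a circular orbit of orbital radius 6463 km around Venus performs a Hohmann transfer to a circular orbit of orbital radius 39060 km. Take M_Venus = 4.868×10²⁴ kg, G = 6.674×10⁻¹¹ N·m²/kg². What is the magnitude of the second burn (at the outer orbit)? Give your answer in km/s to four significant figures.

Δv ≈ 1.347 km/s

μ = GM = 6.674×10⁻¹¹ × 4.868×10²⁴ = 3.249×10¹⁴ m³/s².
r₁ = 6463 km = 6.463×10⁶ m.
r₂ = 39060 km = 3.906×10⁷ m.
Transfer ellipse a_t = (r₁ + r₂)/2 = 2.276×10⁷ m.
At r₁: circular v_c1 = √(μ/r₁) = 7090 m/s; transfer-periapsis v_p = √[μ(2/r₁ − 1/a_t)] = 9288 m/s.
At r₂: circular v_c2 = √(μ/r₂) = 2884 m/s; transfer-apoapsis v_a = √[μ(2/r₂ − 1/a_t)] = 1537 m/s.
Δv₂ = v_c2 − v_a = 1347 m/s.
= 1.347 km/s.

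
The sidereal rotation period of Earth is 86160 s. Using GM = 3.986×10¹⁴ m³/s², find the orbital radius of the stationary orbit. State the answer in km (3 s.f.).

A synchronous orbit has period T, so by Kepler's third law a = (μT²/4π²)^(1/3).
μT²/4π² = 3.986×10¹⁴ × (8.616×10⁴)² / 39.48 = 7.495×10²² m³.
a = 4.216×10⁷ m = 42163 km.

r_sync ≈ 42200 km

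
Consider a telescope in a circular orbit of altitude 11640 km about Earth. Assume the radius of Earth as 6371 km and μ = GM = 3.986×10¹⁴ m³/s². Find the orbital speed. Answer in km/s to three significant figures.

r = 6371 + 11640 = 18011 km = 1.8011×10⁷ m.
For a circular orbit v = √(μ/r) = √(3.986×10¹⁴ / 1.801×10⁷) = √(2.213×10⁷) = 4704 m/s.
That is 4.704 km/s.

v ≈ 4.70 km/s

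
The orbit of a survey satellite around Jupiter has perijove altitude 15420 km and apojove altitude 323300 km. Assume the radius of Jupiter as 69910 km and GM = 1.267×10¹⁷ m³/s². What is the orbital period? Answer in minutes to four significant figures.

r_p = 69910 + 15420 = 85330 km = 8.5330×10⁷ m.
r_a = 69910 + 323300 = 393210 km = 3.9321×10⁸ m.
Semi-major axis a = (r_p + r_a)/2 = (85330 + 3.9321×10⁵)/2 = 2.3927×10⁵ km = 2.393×10⁸ m.
By Kepler's third law T = 2π√(a³/μ) = 2π × 1.040×10⁴ = 6.533×10⁴ s.
= 1089 minutes.

T ≈ 1089 minutes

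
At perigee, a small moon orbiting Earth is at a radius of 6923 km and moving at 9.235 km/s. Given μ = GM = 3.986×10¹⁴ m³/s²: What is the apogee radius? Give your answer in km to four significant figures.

apogee radius ≈ 19770 km

r_p = 6.923×10⁶ m.
Specific energy ε = v²/2 − μ/r = -1.493×10⁷ J/kg, so a = −μ/(2ε) = 1.335×10⁷ m.
The apsides satisfy r_p + r_a = 2a, so the apogee radius is 2a − r_p = 1.977×10⁷ m = 19769 km.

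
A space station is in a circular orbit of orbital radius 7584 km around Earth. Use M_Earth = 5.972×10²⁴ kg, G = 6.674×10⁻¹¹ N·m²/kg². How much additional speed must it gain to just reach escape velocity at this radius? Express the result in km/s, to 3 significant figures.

Δv ≈ 3.00 km/s

μ = GM = 6.674×10⁻¹¹ × 5.972×10²⁴ = 3.986×10¹⁴ m³/s².
r = 7584 km = 7.584×10⁶ m.
Circular speed v_c = √(μ/r) = 7249 m/s.
Escape speed v_esc = √(2μ/r) = √2 × v_c = 10250 m/s.
Δv = v_esc − v_c = 3003 m/s = 3.003 km/s.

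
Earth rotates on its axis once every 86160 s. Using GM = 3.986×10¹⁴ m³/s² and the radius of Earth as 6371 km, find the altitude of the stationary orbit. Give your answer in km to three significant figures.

A synchronous orbit has period T, so by Kepler's third law a = (μT²/4π²)^(1/3).
μT²/4π² = 3.986×10¹⁴ × (8.616×10⁴)² / 39.48 = 7.495×10²² m³.
a = 4.216×10⁷ m = 42163 km.
Altitude h = a − R = 42163 − 6371 = 35792 km.

h_sync ≈ 35800 km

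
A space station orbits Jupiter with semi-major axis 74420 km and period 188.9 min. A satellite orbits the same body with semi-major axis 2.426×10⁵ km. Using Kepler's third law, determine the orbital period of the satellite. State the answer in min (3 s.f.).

Kepler's third law: T² ∝ a³, so T₂ = T₁ (a₂/a₁)^(3/2).
a₂/a₁ = 3.260, (a₂/a₁)^(3/2) = 5.886.
T₂ = 188.9 × 5.886 = 1112 min.

T₂ ≈ 1110 min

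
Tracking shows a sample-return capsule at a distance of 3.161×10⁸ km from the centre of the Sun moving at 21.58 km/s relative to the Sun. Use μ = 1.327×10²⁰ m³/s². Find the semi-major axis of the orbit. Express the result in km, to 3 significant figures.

r = 3.161×10¹¹ m.
Vis-viva rearranged: 1/a = 2/r − v²/μ = 6.327×10⁻¹² − 3.509×10⁻¹² = 2.818×10⁻¹² m⁻¹.
a = 3.549×10¹¹ m = 3.5490×10⁸ km.

a ≈ 3.55×10⁸ km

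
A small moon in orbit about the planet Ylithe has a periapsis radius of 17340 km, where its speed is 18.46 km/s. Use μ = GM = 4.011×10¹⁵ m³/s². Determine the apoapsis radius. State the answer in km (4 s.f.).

r_p = 1.734×10⁷ m.
Specific energy ε = v²/2 − μ/r = -6.093×10⁷ J/kg, so a = −μ/(2ε) = 3.292×10⁷ m.
The apsides satisfy r_p + r_a = 2a, so the apoapsis radius is 2a − r_p = 4.849×10⁷ m = 48491 km.

apoapsis radius ≈ 48490 km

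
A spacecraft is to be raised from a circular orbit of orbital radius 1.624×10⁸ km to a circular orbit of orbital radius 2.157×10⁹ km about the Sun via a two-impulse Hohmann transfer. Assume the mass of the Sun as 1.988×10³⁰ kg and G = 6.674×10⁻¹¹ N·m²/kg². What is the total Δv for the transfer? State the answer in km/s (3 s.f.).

Δv_total ≈ 15.3 km/s

μ = GM = 6.674×10⁻¹¹ × 1.988×10³⁰ = 1.327×10²⁰ m³/s².
r₁ = 1.624×10⁸ km = 1.624×10¹¹ m.
r₂ = 2.157×10⁹ km = 2.157×10¹² m.
Transfer ellipse a_t = (r₁ + r₂)/2 = 1.160×10¹² m.
At r₁: circular v_c1 = √(μ/r₁) = 28580 m/s; transfer-perihelion v_p = √[μ(2/r₁ − 1/a_t)] = 38980 m/s.
Δv₁ = v_p − v_c1 = 10400 m/s.
At r₂: circular v_c2 = √(μ/r₂) = 7843 m/s; transfer-aphelion v_a = √[μ(2/r₂ − 1/a_t)] = 2935 m/s.
Δv₂ = v_c2 − v_a = 4908 m/s.
Total Δv = Δv₁ + Δv₂ = 15310 m/s = 15.31 km/s.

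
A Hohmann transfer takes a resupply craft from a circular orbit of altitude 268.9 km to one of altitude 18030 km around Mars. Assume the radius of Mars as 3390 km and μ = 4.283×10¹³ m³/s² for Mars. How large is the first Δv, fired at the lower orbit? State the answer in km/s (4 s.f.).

Δv ≈ 1.050 km/s

r₁ = 3390 + 268.9 = 3658.9 km = 3.6589×10⁶ m.
r₂ = 3390 + 18030 = 21420 km = 2.1420×10⁷ m.
Transfer ellipse a_t = (r₁ + r₂)/2 = 1.254×10⁷ m.
At r₁: circular v_c1 = √(μ/r₁) = 3421 m/s; transfer-periapsis v_p = √[μ(2/r₁ − 1/a_t)] = 4472 m/s.
Δv₁ = v_p − v_c1 = 1050 m/s.
= 1.050 km/s.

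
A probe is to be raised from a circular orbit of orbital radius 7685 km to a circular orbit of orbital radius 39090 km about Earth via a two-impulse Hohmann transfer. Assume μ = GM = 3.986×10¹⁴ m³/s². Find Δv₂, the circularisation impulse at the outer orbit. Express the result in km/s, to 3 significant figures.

r₁ = 7685 km = 7.685×10⁶ m.
r₂ = 39090 km = 3.909×10⁷ m.
Transfer ellipse a_t = (r₁ + r₂)/2 = 2.339×10⁷ m.
At r₁: circular v_c1 = √(μ/r₁) = 7202 m/s; transfer-perigee v_p = √[μ(2/r₁ − 1/a_t)] = 9311 m/s.
At r₂: circular v_c2 = √(μ/r₂) = 3193 m/s; transfer-apogee v_a = √[μ(2/r₂ − 1/a_t)] = 1830 m/s.
Δv₂ = v_c2 − v_a = 1363 m/s.
= 1.363 km/s.

Δv ≈ 1.36 km/s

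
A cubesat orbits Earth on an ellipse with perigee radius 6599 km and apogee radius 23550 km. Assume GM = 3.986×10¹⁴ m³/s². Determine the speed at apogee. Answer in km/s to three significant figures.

v ≈ 2.72 km/s

Semi-major axis a = (r_p + r_a)/2 = 15074 km = 1.507×10⁷ m.
Vis-viva: v² = μ(2/r − 1/a) = 3.986×10¹⁴ × (8.493×10⁻⁸ − 6.634×10⁻⁸) = 7.409×10⁶ m²/s².
v = 2722 m/s = 2.722 km/s.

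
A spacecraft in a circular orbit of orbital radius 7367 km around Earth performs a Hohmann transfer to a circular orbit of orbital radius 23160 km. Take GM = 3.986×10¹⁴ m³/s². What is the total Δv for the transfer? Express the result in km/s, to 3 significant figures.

r₁ = 7367 km = 7.367×10⁶ m.
r₂ = 23160 km = 2.316×10⁷ m.
Transfer ellipse a_t = (r₁ + r₂)/2 = 1.526×10⁷ m.
At r₁: circular v_c1 = √(μ/r₁) = 7356 m/s; transfer-perigee v_p = √[μ(2/r₁ − 1/a_t)] = 9061 m/s.
Δv₁ = v_p − v_c1 = 1705 m/s.
At r₂: circular v_c2 = √(μ/r₂) = 4149 m/s; transfer-apogee v_a = √[μ(2/r₂ − 1/a_t)] = 2882 m/s.
Δv₂ = v_c2 − v_a = 1266 m/s.
Total Δv = Δv₁ + Δv₂ = 2972 m/s = 2.972 km/s.

Δv_total ≈ 2.97 km/s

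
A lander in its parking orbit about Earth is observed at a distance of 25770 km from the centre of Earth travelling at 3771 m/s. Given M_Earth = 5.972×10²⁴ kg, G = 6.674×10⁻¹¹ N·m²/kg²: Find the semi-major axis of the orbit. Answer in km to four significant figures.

μ = GM = 6.674×10⁻¹¹ × 5.972×10²⁴ = 3.986×10¹⁴ m³/s².
r = 2.577×10⁷ m.
Specific orbital energy ε = v²/2 − μ/r = (3771)²/2 − 3.986×10¹⁴/2.577×10⁷ = -8.356×10⁶ J/kg.
Since ε = −μ/(2a), a = −μ/(2ε) = 2.385×10⁷ m = 23849 km.

a ≈ 23850 km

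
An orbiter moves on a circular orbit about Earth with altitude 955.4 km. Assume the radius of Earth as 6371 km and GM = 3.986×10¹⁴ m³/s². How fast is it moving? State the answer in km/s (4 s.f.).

v ≈ 7.376 km/s

r = 6371 + 955.4 = 7326.4 km = 7.3264×10⁶ m.
For a circular orbit v = √(μ/r) = √(3.986×10¹⁴ / 7.326×10⁶) = √(5.441×10⁷) = 7376 m/s.
That is 7.376 km/s.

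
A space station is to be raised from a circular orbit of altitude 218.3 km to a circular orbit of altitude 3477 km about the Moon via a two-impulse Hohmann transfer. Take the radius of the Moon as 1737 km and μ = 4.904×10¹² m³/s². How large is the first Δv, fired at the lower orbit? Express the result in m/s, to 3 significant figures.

r₁ = 1737 + 218.3 = 1955.3 km = 1.9553×10⁶ m.
r₂ = 1737 + 3477 = 5214.0 km = 5.2140×10⁶ m.
Transfer ellipse a_t = (r₁ + r₂)/2 = 3.585×10⁶ m.
At r₁: circular v_c1 = √(μ/r₁) = 1584 m/s; transfer-perilune v_p = √[μ(2/r₁ − 1/a_t)] = 1910 m/s.
Δv₁ = v_p − v_c1 = 326.3 m/s.

Δv ≈ 326 m/s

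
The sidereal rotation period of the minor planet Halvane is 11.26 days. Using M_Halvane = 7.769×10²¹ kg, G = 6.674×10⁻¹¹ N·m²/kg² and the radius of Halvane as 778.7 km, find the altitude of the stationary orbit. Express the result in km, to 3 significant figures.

μ = GM = 6.674×10⁻¹¹ × 7.769×10²¹ = 5.185×10¹¹ m³/s².
T = 11.26 days = 9.729×10⁵ s.
A synchronous orbit has period T, so by Kepler's third law a = (μT²/4π²)^(1/3).
μT²/4π² = 5.185×10¹¹ × (9.729×10⁵)² / 39.48 = 1.243×10²² m³.
a = 2.316×10⁷ m = 23165 km.
Altitude h = a − R = 23165 − 778.7 = 22386 km.

h_sync ≈ 22400 km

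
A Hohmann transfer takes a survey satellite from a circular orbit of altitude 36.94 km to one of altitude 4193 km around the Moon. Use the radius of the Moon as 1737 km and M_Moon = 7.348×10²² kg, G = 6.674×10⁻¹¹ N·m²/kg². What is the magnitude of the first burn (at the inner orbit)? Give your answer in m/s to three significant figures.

μ = GM = 6.674×10⁻¹¹ × 7.348×10²² = 4.904×10¹² m³/s².
r₁ = 1737 + 36.94 = 1773.9 km = 1.7739×10⁶ m.
r₂ = 1737 + 4193 = 5930.0 km = 5.9300×10⁶ m.
Transfer ellipse a_t = (r₁ + r₂)/2 = 3.852×10⁶ m.
At r₁: circular v_c1 = √(μ/r₁) = 1663 m/s; transfer-perilune v_p = √[μ(2/r₁ − 1/a_t)] = 2063 m/s.
Δv₁ = v_p − v_c1 = 400.3 m/s.

Δv ≈ 400 m/s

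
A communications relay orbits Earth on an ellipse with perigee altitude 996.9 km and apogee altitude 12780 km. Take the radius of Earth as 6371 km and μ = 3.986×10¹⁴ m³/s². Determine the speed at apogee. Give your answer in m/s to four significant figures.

v ≈ 3401 m/s

r_p = 6371 + 996.9 = 7367.9 km = 7.3679×10⁶ m.
r_a = 6371 + 12780 = 19151 km = 1.9151×10⁷ m.
Semi-major axis a = (r_p + r_a)/2 = 13259 km = 1.326×10⁷ m.
Vis-viva: v² = μ(2/r − 1/a) = 3.986×10¹⁴ × (1.044×10⁻⁷ − 7.542×10⁻⁸) = 1.157×10⁷ m²/s².
v = 3401 m/s.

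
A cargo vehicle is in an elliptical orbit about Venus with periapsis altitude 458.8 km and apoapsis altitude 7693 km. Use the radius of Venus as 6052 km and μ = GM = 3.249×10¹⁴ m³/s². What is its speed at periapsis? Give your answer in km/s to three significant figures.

r_p = 6052 + 458.8 = 6510.8 km = 6.5108×10⁶ m.
r_a = 6052 + 7693 = 13745 km = 1.3745×10⁷ m.
Semi-major axis a = (r_p + r_a)/2 = 10128 km = 1.013×10⁷ m.
Vis-viva: v² = μ(2/r − 1/a) = 3.249×10¹⁴ × (3.072×10⁻⁷ − 9.874×10⁻⁸) = 6.772×10⁷ m²/s².
v = 8229 m/s = 8.229 km/s.

v ≈ 8.23 km/s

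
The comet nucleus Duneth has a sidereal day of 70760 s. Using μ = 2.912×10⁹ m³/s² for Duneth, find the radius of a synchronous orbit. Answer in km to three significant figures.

r_sync ≈ 717 km

A synchronous orbit has period T, so by Kepler's third law a = (μT²/4π²)^(1/3).
μT²/4π² = 2.912×10⁹ × (7.076×10⁴)² / 39.48 = 3.693×10¹⁷ m³.
a = 7.175×10⁵ m = 717.47 km.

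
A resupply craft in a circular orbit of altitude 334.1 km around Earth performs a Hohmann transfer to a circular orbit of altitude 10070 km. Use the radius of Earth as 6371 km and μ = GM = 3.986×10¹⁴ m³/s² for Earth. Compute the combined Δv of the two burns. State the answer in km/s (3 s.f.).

r₁ = 6371 + 334.1 = 6705.1 km = 6.7051×10⁶ m.
r₂ = 6371 + 10070 = 16441 km = 1.6441×10⁷ m.
Transfer ellipse a_t = (r₁ + r₂)/2 = 1.157×10⁷ m.
At r₁: circular v_c1 = √(μ/r₁) = 7710 m/s; transfer-perigee v_p = √[μ(2/r₁ − 1/a_t)] = 9190 m/s.
Δv₁ = v_p − v_c1 = 1480 m/s.
At r₂: circular v_c2 = √(μ/r₂) = 4924 m/s; transfer-apogee v_a = √[μ(2/r₂ − 1/a_t)] = 3748 m/s.
Δv₂ = v_c2 − v_a = 1176 m/s.
Total Δv = Δv₁ + Δv₂ = 2656 m/s = 2.656 km/s.

Δv_total ≈ 2.66 km/s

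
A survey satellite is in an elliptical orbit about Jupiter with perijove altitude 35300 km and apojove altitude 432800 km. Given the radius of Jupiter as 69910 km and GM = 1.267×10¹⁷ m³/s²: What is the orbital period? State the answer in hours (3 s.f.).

T ≈ 26.0 hours

r_p = 69910 + 35300 = 105210 km = 1.0521×10⁸ m.
r_a = 69910 + 432800 = 502710 km = 5.0271×10⁸ m.
Semi-major axis a = (r_p + r_a)/2 = (1.0521×10⁵ + 5.0271×10⁵)/2 = 3.0396×10⁵ km = 3.040×10⁸ m.
By Kepler's third law T = 2π√(a³/μ) = 2π × 1.489×10⁴ = 9.354×10⁴ s.
= 25.98 hours.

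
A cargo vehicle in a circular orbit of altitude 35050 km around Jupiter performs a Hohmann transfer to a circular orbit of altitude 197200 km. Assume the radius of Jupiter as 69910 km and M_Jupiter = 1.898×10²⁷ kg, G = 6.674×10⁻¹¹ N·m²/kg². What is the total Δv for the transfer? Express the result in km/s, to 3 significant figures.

μ = GM = 6.674×10⁻¹¹ × 1.898×10²⁷ = 1.267×10¹⁷ m³/s².
r₁ = 69910 + 35050 = 104960 km = 1.0496×10⁸ m.
r₂ = 69910 + 197200 = 267110 km = 2.6711×10⁸ m.
Transfer ellipse a_t = (r₁ + r₂)/2 = 1.860×10⁸ m.
At r₁: circular v_c1 = √(μ/r₁) = 34740 m/s; transfer-perijove v_p = √[μ(2/r₁ − 1/a_t)] = 41630 m/s.
Δv₁ = v_p − v_c1 = 6887 m/s.
At r₂: circular v_c2 = √(μ/r₂) = 21780 m/s; transfer-apojove v_a = √[μ(2/r₂ − 1/a_t)] = 16360 m/s.
Δv₂ = v_c2 − v_a = 5420 m/s.
Total Δv = Δv₁ + Δv₂ = 12310 m/s = 12.31 km/s.

Δv_total ≈ 12.3 km/s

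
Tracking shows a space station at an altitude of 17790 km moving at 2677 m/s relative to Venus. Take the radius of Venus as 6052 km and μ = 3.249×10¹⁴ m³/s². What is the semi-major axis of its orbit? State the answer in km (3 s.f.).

a ≈ 16200 km

r = 6052 + 17790 = 23842 km = 2.384×10⁷ m.
Specific orbital energy ε = v²/2 − μ/r = (2677)²/2 − 3.249×10¹⁴/2.384×10⁷ = -1.004×10⁷ J/kg.
Since ε = −μ/(2a), a = −μ/(2ε) = 1.617×10⁷ m = 16174 km.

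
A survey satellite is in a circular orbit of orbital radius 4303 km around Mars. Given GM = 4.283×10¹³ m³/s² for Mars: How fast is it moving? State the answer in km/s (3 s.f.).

v ≈ 3.15 km/s

r = 4303 km = 4.303×10⁶ m.
For a circular orbit v = √(μ/r) = √(4.283×10¹³ / 4.303×10⁶) = √(9.954×10⁶) = 3155 m/s.
That is 3.155 km/s.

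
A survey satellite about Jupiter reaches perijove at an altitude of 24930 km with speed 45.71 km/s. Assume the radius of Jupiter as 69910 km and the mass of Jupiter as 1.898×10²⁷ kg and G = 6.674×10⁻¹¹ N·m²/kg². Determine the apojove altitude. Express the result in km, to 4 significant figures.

μ = GM = 6.674×10⁻¹¹ × 1.898×10²⁷ = 1.267×10¹⁷ m³/s².
r_p = 69910 + 24930 = 94840 km = 9.484×10⁷ m.
Specific energy ε = v²/2 − μ/r = -2.909×10⁸ J/kg, so a = −μ/(2ε) = 2.177×10⁸ m.
The apsides satisfy r_p + r_a = 2a, so the apojove radius is 2a − r_p = 3.405×10⁸ m = 3.4055×10⁵ km.
Apojove altitude = 3.4055×10⁵ − 69910 = 2.7064×10⁵ km.

apojove altitude ≈ 2.706×10⁵ km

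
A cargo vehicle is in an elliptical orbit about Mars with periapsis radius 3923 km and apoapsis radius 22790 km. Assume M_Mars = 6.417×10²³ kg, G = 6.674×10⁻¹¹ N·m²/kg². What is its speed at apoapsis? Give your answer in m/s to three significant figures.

v ≈ 743 m/s

μ = GM = 6.674×10⁻¹¹ × 6.417×10²³ = 4.283×10¹³ m³/s².
Semi-major axis a = (r_p + r_a)/2 = 13356 km = 1.336×10⁷ m.
Vis-viva: v² = μ(2/r − 1/a) = 4.283×10¹³ × (8.776×10⁻⁸ − 7.487×10⁻⁸) = 5.519×10⁵ m²/s².
v = 742.9 m/s.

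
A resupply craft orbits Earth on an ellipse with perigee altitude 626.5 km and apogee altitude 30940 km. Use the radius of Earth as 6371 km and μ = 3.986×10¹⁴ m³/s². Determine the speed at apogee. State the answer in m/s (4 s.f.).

v ≈ 1837 m/s

r_p = 6371 + 626.5 = 6997.5 km = 6.9975×10⁶ m.
r_a = 6371 + 30940 = 37311 km = 3.7311×10⁷ m.
Semi-major axis a = (r_p + r_a)/2 = 22154 km = 2.215×10⁷ m.
Vis-viva: v² = μ(2/r − 1/a) = 3.986×10¹⁴ × (5.360×10⁻⁸ − 4.514×10⁻⁸) = 3.374×10⁶ m²/s².
v = 1837 m/s.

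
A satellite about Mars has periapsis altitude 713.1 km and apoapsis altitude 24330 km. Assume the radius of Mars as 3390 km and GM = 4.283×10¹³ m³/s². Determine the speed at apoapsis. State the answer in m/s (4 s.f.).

v ≈ 631.2 m/s

r_p = 3390 + 713.1 = 4103.1 km = 4.1031×10⁶ m.
r_a = 3390 + 24330 = 27720 km = 2.7720×10⁷ m.
Semi-major axis a = (r_p + r_a)/2 = 15912 km = 1.591×10⁷ m.
Vis-viva: v² = μ(2/r − 1/a) = 4.283×10¹³ × (7.215×10⁻⁸ − 6.285×10⁻⁸) = 3.984×10⁵ m²/s².
v = 631.2 m/s.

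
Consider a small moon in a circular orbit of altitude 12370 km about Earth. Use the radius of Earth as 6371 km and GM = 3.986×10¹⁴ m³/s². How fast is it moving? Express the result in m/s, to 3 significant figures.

r = 6371 + 12370 = 18741 km = 1.8741×10⁷ m.
For a circular orbit v = √(μ/r) = √(3.986×10¹⁴ / 1.874×10⁷) = √(2.127×10⁷) = 4612 m/s.

v ≈ 4610 m/s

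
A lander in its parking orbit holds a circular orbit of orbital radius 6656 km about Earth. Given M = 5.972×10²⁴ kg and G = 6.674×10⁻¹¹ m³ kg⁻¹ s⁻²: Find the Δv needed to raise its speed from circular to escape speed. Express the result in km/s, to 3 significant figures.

Δv ≈ 3.21 km/s

μ = GM = 6.674×10⁻¹¹ × 5.972×10²⁴ = 3.986×10¹⁴ m³/s².
r = 6656 km = 6.656×10⁶ m.
Circular speed v_c = √(μ/r) = 7738 m/s.
Escape speed v_esc = √(2μ/r) = √2 × v_c = 10940 m/s.
Δv = v_esc − v_c = 3205 m/s = 3.205 km/s.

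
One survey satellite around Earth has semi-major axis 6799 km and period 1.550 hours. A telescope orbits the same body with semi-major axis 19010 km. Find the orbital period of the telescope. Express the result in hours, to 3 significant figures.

T₂ ≈ 7.25 hours

Kepler's third law: T² ∝ a³, so T₂ = T₁ (a₂/a₁)^(3/2).
a₂/a₁ = 2.796, (a₂/a₁)^(3/2) = 4.675.
T₂ = 1.550 × 4.675 = 7.247 hours.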